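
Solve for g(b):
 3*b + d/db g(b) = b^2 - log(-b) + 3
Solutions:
 g(b) = C1 + b^3/3 - 3*b^2/2 - b*log(-b) + 4*b


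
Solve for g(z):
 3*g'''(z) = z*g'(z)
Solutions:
 g(z) = C1 + Integral(C2*airyai(3^(2/3)*z/3) + C3*airybi(3^(2/3)*z/3), z)


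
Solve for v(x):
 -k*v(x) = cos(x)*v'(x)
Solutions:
 v(x) = C1*exp(k*(log(sin(x) - 1) - log(sin(x) + 1))/2)


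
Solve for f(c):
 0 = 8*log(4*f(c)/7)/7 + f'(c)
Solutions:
 7*Integral(1/(log(_y) - log(7) + 2*log(2)), (_y, f(c)))/8 = C1 - c


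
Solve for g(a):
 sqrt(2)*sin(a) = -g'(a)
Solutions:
 g(a) = C1 + sqrt(2)*cos(a)


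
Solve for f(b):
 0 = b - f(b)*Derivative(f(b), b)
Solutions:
 f(b) = -sqrt(C1 + b^2)
 f(b) = sqrt(C1 + b^2)


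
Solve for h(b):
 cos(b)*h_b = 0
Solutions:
 h(b) = C1


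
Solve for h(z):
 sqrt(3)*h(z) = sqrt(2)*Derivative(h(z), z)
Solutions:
 h(z) = C1*exp(sqrt(6)*z/2)


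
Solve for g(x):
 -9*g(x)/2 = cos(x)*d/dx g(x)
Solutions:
 g(x) = C1*(sin(x) - 1)^(1/4)*(sin(x)^2 - 2*sin(x) + 1)/((sin(x) + 1)^(1/4)*(sin(x)^2 + 2*sin(x) + 1))


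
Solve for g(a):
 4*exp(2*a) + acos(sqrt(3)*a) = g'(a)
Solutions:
 g(a) = C1 + a*acos(sqrt(3)*a) - sqrt(3)*sqrt(1 - 3*a^2)/3 + 2*exp(2*a)


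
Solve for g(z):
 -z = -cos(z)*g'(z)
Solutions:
 g(z) = C1 + Integral(z/cos(z), z)


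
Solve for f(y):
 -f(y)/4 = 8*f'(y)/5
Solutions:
 f(y) = C1*exp(-5*y/32)


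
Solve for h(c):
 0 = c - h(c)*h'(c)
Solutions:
 h(c) = -sqrt(C1 + c^2)
 h(c) = sqrt(C1 + c^2)


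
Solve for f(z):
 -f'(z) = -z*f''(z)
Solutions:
 f(z) = C1 + C2*z^2


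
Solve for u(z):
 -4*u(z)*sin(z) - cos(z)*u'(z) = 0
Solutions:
 u(z) = C1*cos(z)^4


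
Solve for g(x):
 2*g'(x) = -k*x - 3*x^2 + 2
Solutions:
 g(x) = C1 - k*x^2/4 - x^3/2 + x


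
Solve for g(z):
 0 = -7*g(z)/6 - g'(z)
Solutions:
 g(z) = C1*exp(-7*z/6)


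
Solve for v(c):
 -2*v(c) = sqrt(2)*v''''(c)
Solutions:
 v(c) = (C1*sin(2^(5/8)*c/2) + C2*cos(2^(5/8)*c/2))*exp(-2^(5/8)*c/2) + (C3*sin(2^(5/8)*c/2) + C4*cos(2^(5/8)*c/2))*exp(2^(5/8)*c/2)


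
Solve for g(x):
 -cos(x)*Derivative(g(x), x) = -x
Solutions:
 g(x) = C1 + Integral(x/cos(x), x)


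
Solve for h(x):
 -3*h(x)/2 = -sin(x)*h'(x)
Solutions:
 h(x) = C1*(cos(x) - 1)^(3/4)/(cos(x) + 1)^(3/4)


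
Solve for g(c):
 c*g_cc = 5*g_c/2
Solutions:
 g(c) = C1 + C2*c^(7/2)


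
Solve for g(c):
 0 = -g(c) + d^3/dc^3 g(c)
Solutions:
 g(c) = C3*exp(c) + (C1*sin(sqrt(3)*c/2) + C2*cos(sqrt(3)*c/2))*exp(-c/2)


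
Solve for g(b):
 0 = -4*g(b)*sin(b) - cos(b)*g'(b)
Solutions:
 g(b) = C1*cos(b)^4


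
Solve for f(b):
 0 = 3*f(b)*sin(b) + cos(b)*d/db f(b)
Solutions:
 f(b) = C1*cos(b)^3


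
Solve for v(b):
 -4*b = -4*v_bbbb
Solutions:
 v(b) = C1 + C2*b + C3*b^2 + C4*b^3 + b^5/120


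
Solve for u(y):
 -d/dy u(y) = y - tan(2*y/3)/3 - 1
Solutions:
 u(y) = C1 - y^2/2 + y - log(cos(2*y/3))/2


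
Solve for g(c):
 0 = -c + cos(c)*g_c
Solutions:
 g(c) = C1 + Integral(c/cos(c), c)


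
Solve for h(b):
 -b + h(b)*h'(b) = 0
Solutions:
 h(b) = -sqrt(C1 + b^2)
 h(b) = sqrt(C1 + b^2)


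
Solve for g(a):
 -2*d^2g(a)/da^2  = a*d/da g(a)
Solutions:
 g(a) = C1 + C2*erf(a/2)


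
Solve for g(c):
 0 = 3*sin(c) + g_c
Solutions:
 g(c) = C1 + 3*cos(c)


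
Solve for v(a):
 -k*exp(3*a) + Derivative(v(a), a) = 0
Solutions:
 v(a) = C1 + k*exp(3*a)/3


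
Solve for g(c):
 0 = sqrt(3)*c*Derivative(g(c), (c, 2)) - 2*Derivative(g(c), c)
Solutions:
 g(c) = C1 + C2*c^(1 + 2*sqrt(3)/3)


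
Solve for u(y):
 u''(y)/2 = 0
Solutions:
 u(y) = C1 + C2*y


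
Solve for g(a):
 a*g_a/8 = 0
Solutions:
 g(a) = C1


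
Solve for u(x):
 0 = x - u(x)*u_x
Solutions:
 u(x) = -sqrt(C1 + x^2)
 u(x) = sqrt(C1 + x^2)


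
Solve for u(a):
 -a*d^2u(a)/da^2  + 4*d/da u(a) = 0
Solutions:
 u(a) = C1 + C2*a^5


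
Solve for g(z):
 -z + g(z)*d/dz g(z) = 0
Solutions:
 g(z) = -sqrt(C1 + z^2)
 g(z) = sqrt(C1 + z^2)


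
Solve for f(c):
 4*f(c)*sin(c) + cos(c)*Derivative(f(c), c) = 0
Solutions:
 f(c) = C1*cos(c)^4


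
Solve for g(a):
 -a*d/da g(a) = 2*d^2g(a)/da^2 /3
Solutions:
 g(a) = C1 + C2*erf(sqrt(3)*a/2)


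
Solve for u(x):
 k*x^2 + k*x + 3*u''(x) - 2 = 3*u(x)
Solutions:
 u(x) = C1*exp(-x) + C2*exp(x) + k*x^2/3 + k*x/3 + 2*k/3 - 2/3


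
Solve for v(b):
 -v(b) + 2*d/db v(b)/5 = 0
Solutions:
 v(b) = C1*exp(5*b/2)


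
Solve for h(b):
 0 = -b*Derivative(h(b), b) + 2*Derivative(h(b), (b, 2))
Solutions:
 h(b) = C1 + C2*erfi(b/2)


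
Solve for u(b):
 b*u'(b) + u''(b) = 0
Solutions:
 u(b) = C1 + C2*erf(sqrt(2)*b/2)


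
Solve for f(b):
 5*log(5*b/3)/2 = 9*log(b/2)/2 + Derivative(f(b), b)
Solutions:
 f(b) = C1 - 2*b*log(b) + 2*b + b*log(400*sqrt(30)/27)


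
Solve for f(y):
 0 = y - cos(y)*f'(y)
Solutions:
 f(y) = C1 + Integral(y/cos(y), y)


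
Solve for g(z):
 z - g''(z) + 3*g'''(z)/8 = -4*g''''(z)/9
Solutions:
 g(z) = C1 + C2*z + C3*exp(3*z*(-9 + sqrt(1105))/64) + C4*exp(-3*z*(9 + sqrt(1105))/64) + z^3/6 + 3*z^2/16


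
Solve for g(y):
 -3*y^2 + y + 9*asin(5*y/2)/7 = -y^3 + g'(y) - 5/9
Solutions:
 g(y) = C1 + y^4/4 - y^3 + y^2/2 + 9*y*asin(5*y/2)/7 + 5*y/9 + 9*sqrt(4 - 25*y^2)/35


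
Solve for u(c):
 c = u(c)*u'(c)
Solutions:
 u(c) = -sqrt(C1 + c^2)
 u(c) = sqrt(C1 + c^2)


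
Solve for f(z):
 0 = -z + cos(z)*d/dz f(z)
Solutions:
 f(z) = C1 + Integral(z/cos(z), z)


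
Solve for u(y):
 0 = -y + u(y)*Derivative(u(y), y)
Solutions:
 u(y) = -sqrt(C1 + y^2)
 u(y) = sqrt(C1 + y^2)


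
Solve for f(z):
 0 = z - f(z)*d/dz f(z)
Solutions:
 f(z) = -sqrt(C1 + z^2)
 f(z) = sqrt(C1 + z^2)


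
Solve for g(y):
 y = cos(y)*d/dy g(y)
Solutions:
 g(y) = C1 + Integral(y/cos(y), y)


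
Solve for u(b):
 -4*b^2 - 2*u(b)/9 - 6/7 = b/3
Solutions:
 u(b) = -18*b^2 - 3*b/2 - 27/7


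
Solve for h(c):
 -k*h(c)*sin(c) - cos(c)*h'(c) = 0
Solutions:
 h(c) = C1*exp(k*log(cos(c)))


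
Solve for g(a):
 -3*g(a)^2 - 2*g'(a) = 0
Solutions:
 g(a) = 2/(C1 + 3*a)


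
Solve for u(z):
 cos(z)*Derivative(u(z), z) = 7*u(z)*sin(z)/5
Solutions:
 u(z) = C1/cos(z)^(7/5)


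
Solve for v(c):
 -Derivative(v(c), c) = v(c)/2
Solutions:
 v(c) = C1*exp(-c/2)


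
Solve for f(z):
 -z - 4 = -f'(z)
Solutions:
 f(z) = C1 + z^2/2 + 4*z


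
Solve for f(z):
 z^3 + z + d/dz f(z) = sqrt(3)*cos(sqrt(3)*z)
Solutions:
 f(z) = C1 - z^4/4 - z^2/2 + sin(sqrt(3)*z)


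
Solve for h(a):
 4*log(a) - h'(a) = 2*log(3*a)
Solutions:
 h(a) = C1 + 2*a*log(a) - a*log(9) - 2*a


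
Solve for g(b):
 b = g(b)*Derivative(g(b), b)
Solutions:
 g(b) = -sqrt(C1 + b^2)
 g(b) = sqrt(C1 + b^2)


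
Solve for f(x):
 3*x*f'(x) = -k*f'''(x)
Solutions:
 f(x) = C1 + Integral(C2*airyai(3^(1/3)*x*(-1/k)^(1/3)) + C3*airybi(3^(1/3)*x*(-1/k)^(1/3)), x)


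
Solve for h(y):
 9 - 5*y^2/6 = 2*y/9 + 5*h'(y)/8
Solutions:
 h(y) = C1 - 4*y^3/9 - 8*y^2/45 + 72*y/5


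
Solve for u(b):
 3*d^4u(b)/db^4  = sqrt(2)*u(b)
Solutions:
 u(b) = C1*exp(-2^(1/8)*3^(3/4)*b/3) + C2*exp(2^(1/8)*3^(3/4)*b/3) + C3*sin(2^(1/8)*3^(3/4)*b/3) + C4*cos(2^(1/8)*3^(3/4)*b/3)


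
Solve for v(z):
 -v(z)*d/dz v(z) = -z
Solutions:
 v(z) = -sqrt(C1 + z^2)
 v(z) = sqrt(C1 + z^2)


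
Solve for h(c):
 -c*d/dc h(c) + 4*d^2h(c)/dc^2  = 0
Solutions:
 h(c) = C1 + C2*erfi(sqrt(2)*c/4)


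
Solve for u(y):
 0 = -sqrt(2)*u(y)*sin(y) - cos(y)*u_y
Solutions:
 u(y) = C1*cos(y)^(sqrt(2))


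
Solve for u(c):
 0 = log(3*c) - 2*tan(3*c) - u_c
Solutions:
 u(c) = C1 + c*log(c) - c + c*log(3) + 2*log(cos(3*c))/3


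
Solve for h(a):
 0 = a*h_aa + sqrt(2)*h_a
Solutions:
 h(a) = C1 + C2*a^(1 - sqrt(2))


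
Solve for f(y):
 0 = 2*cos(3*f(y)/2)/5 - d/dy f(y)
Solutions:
 -2*y/5 - log(sin(3*f(y)/2) - 1)/3 + log(sin(3*f(y)/2) + 1)/3 = C1


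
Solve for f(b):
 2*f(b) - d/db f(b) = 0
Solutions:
 f(b) = C1*exp(2*b)


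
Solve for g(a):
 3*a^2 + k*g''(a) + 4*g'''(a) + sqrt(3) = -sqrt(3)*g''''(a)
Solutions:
 g(a) = C1 + C2*a + C3*exp(sqrt(3)*a*(sqrt(-sqrt(3)*k + 4) - 2)/3) + C4*exp(-sqrt(3)*a*(sqrt(-sqrt(3)*k + 4) + 2)/3) - a^4/(4*k) + 4*a^3/k^2 + a^2*(-sqrt(3)/2 + 3*sqrt(3)/k - 48/k^2)/k


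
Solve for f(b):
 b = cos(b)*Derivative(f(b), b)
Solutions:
 f(b) = C1 + Integral(b/cos(b), b)


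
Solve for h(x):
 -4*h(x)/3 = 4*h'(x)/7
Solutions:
 h(x) = C1*exp(-7*x/3)


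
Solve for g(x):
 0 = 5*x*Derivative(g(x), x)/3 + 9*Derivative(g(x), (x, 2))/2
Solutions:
 g(x) = C1 + C2*erf(sqrt(15)*x/9)


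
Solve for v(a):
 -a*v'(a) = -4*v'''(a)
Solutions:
 v(a) = C1 + Integral(C2*airyai(2^(1/3)*a/2) + C3*airybi(2^(1/3)*a/2), a)


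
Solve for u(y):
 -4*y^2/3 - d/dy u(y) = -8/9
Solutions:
 u(y) = C1 - 4*y^3/9 + 8*y/9


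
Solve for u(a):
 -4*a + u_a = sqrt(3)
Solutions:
 u(a) = C1 + 2*a^2 + sqrt(3)*a


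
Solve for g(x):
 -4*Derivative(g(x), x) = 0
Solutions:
 g(x) = C1


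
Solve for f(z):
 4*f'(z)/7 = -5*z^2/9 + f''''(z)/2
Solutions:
 f(z) = C1 + C4*exp(2*7^(2/3)*z/7) - 35*z^3/108 + (C2*sin(sqrt(3)*7^(2/3)*z/7) + C3*cos(sqrt(3)*7^(2/3)*z/7))*exp(-7^(2/3)*z/7)


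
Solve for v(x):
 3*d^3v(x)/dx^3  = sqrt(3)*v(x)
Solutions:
 v(x) = C3*exp(3^(5/6)*x/3) + (C1*sin(3^(1/3)*x/2) + C2*cos(3^(1/3)*x/2))*exp(-3^(5/6)*x/6)


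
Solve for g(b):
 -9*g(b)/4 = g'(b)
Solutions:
 g(b) = C1*exp(-9*b/4)


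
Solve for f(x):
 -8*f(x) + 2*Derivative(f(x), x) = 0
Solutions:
 f(x) = C1*exp(4*x)


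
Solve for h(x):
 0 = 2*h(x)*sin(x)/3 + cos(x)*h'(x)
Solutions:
 h(x) = C1*cos(x)^(2/3)


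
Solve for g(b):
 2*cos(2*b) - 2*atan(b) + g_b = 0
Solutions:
 g(b) = C1 + 2*b*atan(b) - log(b^2 + 1) - sin(2*b)


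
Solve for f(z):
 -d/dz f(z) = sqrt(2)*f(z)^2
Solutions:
 f(z) = 1/(C1 + sqrt(2)*z)


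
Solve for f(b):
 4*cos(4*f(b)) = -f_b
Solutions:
 f(b) = -asin((C1 + exp(32*b))/(C1 - exp(32*b)))/4 + pi/4
 f(b) = asin((C1 + exp(32*b))/(C1 - exp(32*b)))/4


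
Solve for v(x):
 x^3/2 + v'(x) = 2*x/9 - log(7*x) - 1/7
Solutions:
 v(x) = C1 - x^4/8 + x^2/9 - x*log(x) - x*log(7) + 6*x/7


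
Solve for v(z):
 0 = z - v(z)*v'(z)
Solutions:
 v(z) = -sqrt(C1 + z^2)
 v(z) = sqrt(C1 + z^2)


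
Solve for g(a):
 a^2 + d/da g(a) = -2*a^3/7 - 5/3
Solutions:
 g(a) = C1 - a^4/14 - a^3/3 - 5*a/3


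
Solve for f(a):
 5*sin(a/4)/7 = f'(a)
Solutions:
 f(a) = C1 - 20*cos(a/4)/7


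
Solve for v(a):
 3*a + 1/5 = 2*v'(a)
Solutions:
 v(a) = C1 + 3*a^2/4 + a/10


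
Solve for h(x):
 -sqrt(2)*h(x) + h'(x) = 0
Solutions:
 h(x) = C1*exp(sqrt(2)*x)


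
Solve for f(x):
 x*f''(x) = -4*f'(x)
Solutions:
 f(x) = C1 + C2/x^3


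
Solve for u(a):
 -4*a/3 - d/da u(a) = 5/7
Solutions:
 u(a) = C1 - 2*a^2/3 - 5*a/7


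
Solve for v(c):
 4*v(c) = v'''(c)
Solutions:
 v(c) = C3*exp(2^(2/3)*c) + (C1*sin(2^(2/3)*sqrt(3)*c/2) + C2*cos(2^(2/3)*sqrt(3)*c/2))*exp(-2^(2/3)*c/2)


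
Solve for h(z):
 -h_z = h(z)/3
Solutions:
 h(z) = C1*exp(-z/3)


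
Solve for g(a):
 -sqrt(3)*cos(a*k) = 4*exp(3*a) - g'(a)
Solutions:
 g(a) = C1 + 4*exp(3*a)/3 + sqrt(3)*sin(a*k)/k


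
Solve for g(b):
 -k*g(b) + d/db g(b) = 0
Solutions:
 g(b) = C1*exp(b*k)


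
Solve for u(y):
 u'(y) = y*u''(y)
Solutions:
 u(y) = C1 + C2*y^2


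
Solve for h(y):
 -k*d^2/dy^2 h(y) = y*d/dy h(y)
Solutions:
 h(y) = C1 + C2*sqrt(k)*erf(sqrt(2)*y*sqrt(1/k)/2)


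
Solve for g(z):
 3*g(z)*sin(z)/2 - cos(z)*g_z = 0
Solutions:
 g(z) = C1/cos(z)^(3/2)


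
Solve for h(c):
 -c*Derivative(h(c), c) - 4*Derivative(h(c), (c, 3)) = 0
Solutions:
 h(c) = C1 + Integral(C2*airyai(-2^(1/3)*c/2) + C3*airybi(-2^(1/3)*c/2), c)


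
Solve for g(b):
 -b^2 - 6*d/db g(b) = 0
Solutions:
 g(b) = C1 - b^3/18


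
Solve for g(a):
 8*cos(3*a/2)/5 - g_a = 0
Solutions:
 g(a) = C1 + 16*sin(3*a/2)/15


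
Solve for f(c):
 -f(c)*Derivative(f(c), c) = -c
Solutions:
 f(c) = -sqrt(C1 + c^2)
 f(c) = sqrt(C1 + c^2)


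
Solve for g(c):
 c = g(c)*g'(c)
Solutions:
 g(c) = -sqrt(C1 + c^2)
 g(c) = sqrt(C1 + c^2)


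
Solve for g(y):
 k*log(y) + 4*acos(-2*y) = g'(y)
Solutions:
 g(y) = C1 + k*y*(log(y) - 1) + 4*y*acos(-2*y) + 2*sqrt(1 - 4*y^2)


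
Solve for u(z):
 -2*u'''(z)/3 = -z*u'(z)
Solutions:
 u(z) = C1 + Integral(C2*airyai(2^(2/3)*3^(1/3)*z/2) + C3*airybi(2^(2/3)*3^(1/3)*z/2), z)


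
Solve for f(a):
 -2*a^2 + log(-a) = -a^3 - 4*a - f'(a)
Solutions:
 f(a) = C1 - a^4/4 + 2*a^3/3 - 2*a^2 - a*log(-a) + a


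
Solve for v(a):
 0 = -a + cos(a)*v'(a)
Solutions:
 v(a) = C1 + Integral(a/cos(a), a)


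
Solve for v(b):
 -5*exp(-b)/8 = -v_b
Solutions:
 v(b) = C1 - 5*exp(-b)/8


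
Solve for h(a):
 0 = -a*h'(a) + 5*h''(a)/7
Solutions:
 h(a) = C1 + C2*erfi(sqrt(70)*a/10)


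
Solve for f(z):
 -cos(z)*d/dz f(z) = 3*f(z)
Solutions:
 f(z) = C1*(sin(z) - 1)^(3/2)/(sin(z) + 1)^(3/2)


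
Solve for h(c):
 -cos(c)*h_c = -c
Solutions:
 h(c) = C1 + Integral(c/cos(c), c)


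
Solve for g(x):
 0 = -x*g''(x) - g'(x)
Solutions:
 g(x) = C1 + C2*log(x)


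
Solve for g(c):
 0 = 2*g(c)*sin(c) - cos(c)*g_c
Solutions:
 g(c) = C1/cos(c)^2


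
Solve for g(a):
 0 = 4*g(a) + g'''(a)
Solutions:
 g(a) = C3*exp(-2^(2/3)*a) + (C1*sin(2^(2/3)*sqrt(3)*a/2) + C2*cos(2^(2/3)*sqrt(3)*a/2))*exp(2^(2/3)*a/2)


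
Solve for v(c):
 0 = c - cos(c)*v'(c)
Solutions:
 v(c) = C1 + Integral(c/cos(c), c)


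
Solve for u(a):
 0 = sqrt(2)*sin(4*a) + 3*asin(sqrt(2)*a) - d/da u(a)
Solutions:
 u(a) = C1 + 3*a*asin(sqrt(2)*a) + 3*sqrt(2)*sqrt(1 - 2*a^2)/2 - sqrt(2)*cos(4*a)/4


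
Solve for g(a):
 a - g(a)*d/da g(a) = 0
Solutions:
 g(a) = -sqrt(C1 + a^2)
 g(a) = sqrt(C1 + a^2)


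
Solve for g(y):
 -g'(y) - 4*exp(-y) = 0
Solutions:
 g(y) = C1 + 4*exp(-y)


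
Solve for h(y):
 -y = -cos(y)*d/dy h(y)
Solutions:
 h(y) = C1 + Integral(y/cos(y), y)


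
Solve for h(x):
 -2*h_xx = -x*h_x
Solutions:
 h(x) = C1 + C2*erfi(x/2)


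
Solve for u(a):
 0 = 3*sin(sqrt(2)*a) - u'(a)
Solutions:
 u(a) = C1 - 3*sqrt(2)*cos(sqrt(2)*a)/2


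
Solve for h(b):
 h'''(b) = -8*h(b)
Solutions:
 h(b) = C3*exp(-2*b) + (C1*sin(sqrt(3)*b) + C2*cos(sqrt(3)*b))*exp(b)


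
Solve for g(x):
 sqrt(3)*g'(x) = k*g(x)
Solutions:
 g(x) = C1*exp(sqrt(3)*k*x/3)


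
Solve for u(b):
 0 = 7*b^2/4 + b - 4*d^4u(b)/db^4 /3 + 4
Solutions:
 u(b) = C1 + C2*b + C3*b^2 + C4*b^3 + 7*b^6/1920 + b^5/160 + b^4/8


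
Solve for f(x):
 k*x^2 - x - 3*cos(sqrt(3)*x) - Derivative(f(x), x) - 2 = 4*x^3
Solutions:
 f(x) = C1 + k*x^3/3 - x^4 - x^2/2 - 2*x - sqrt(3)*sin(sqrt(3)*x)


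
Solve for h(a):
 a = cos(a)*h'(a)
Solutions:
 h(a) = C1 + Integral(a/cos(a), a)


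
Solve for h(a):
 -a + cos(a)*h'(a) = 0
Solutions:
 h(a) = C1 + Integral(a/cos(a), a)


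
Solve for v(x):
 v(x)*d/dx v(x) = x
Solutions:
 v(x) = -sqrt(C1 + x^2)
 v(x) = sqrt(C1 + x^2)


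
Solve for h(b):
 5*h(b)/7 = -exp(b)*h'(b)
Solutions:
 h(b) = C1*exp(5*exp(-b)/7)


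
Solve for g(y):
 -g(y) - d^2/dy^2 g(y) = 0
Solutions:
 g(y) = C1*sin(y) + C2*cos(y)


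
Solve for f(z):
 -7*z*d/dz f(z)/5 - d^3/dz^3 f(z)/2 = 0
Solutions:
 f(z) = C1 + Integral(C2*airyai(-14^(1/3)*5^(2/3)*z/5) + C3*airybi(-14^(1/3)*5^(2/3)*z/5), z)


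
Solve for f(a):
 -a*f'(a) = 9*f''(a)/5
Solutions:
 f(a) = C1 + C2*erf(sqrt(10)*a/6)


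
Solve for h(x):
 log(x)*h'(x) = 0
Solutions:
 h(x) = C1


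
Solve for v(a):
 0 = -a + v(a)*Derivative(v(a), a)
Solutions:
 v(a) = -sqrt(C1 + a^2)
 v(a) = sqrt(C1 + a^2)


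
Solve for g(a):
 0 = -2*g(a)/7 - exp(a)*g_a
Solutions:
 g(a) = C1*exp(2*exp(-a)/7)


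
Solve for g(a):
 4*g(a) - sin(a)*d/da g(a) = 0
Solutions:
 g(a) = C1*(cos(a)^2 - 2*cos(a) + 1)/(cos(a)^2 + 2*cos(a) + 1)


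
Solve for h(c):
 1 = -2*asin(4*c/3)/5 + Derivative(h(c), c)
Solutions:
 h(c) = C1 + 2*c*asin(4*c/3)/5 + c + sqrt(9 - 16*c^2)/10


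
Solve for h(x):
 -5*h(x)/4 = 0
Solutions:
 h(x) = 0


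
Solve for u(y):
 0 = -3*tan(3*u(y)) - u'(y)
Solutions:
 u(y) = -asin(C1*exp(-9*y))/3 + pi/3
 u(y) = asin(C1*exp(-9*y))/3


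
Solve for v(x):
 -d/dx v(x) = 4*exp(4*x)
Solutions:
 v(x) = C1 - exp(4*x)


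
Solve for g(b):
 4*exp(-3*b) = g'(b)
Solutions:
 g(b) = C1 - 4*exp(-3*b)/3


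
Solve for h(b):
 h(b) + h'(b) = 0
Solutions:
 h(b) = C1*exp(-b)


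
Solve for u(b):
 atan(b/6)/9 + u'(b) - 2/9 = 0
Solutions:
 u(b) = C1 - b*atan(b/6)/9 + 2*b/9 + log(b^2 + 36)/3


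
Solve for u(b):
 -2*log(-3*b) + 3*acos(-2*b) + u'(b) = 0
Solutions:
 u(b) = C1 + 2*b*log(-b) - 3*b*acos(-2*b) - 2*b + 2*b*log(3) - 3*sqrt(1 - 4*b^2)/2


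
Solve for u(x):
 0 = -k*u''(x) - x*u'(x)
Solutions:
 u(x) = C1 + C2*sqrt(k)*erf(sqrt(2)*x*sqrt(1/k)/2)


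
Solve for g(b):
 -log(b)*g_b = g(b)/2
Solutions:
 g(b) = C1*exp(-li(b)/2)


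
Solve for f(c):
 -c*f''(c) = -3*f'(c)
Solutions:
 f(c) = C1 + C2*c^4


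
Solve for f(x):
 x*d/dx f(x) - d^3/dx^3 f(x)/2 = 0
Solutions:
 f(x) = C1 + Integral(C2*airyai(2^(1/3)*x) + C3*airybi(2^(1/3)*x), x)


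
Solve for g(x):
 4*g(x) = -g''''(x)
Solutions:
 g(x) = (C1*sin(x) + C2*cos(x))*exp(-x) + (C3*sin(x) + C4*cos(x))*exp(x)


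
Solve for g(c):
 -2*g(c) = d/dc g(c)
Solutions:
 g(c) = C1*exp(-2*c)


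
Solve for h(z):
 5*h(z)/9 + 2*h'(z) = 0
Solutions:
 h(z) = C1*exp(-5*z/18)


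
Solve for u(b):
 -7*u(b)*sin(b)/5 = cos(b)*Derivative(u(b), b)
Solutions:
 u(b) = C1*cos(b)^(7/5)


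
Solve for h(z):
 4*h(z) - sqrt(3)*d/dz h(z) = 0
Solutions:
 h(z) = C1*exp(4*sqrt(3)*z/3)


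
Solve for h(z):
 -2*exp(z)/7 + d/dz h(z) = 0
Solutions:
 h(z) = C1 + 2*exp(z)/7


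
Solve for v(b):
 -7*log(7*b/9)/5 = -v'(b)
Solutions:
 v(b) = C1 + 7*b*log(b)/5 - 14*b*log(3)/5 - 7*b/5 + 7*b*log(7)/5


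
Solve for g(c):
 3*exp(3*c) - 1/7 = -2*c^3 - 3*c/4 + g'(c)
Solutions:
 g(c) = C1 + c^4/2 + 3*c^2/8 - c/7 + exp(3*c)


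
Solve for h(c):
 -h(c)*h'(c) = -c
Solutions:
 h(c) = -sqrt(C1 + c^2)
 h(c) = sqrt(C1 + c^2)


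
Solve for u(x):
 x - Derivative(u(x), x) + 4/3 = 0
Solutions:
 u(x) = C1 + x^2/2 + 4*x/3


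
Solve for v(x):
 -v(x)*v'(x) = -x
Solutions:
 v(x) = -sqrt(C1 + x^2)
 v(x) = sqrt(C1 + x^2)


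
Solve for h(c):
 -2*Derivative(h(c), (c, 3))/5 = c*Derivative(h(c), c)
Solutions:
 h(c) = C1 + Integral(C2*airyai(-2^(2/3)*5^(1/3)*c/2) + C3*airybi(-2^(2/3)*5^(1/3)*c/2), c)


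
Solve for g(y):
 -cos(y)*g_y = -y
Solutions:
 g(y) = C1 + Integral(y/cos(y), y)


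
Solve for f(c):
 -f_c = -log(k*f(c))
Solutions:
 li(k*f(c))/k = C1 + c


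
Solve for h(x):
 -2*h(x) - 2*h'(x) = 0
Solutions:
 h(x) = C1*exp(-x)


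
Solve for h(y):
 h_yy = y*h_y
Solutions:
 h(y) = C1 + C2*erfi(sqrt(2)*y/2)


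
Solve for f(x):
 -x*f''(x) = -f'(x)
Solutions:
 f(x) = C1 + C2*x^2


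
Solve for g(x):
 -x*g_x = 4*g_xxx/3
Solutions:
 g(x) = C1 + Integral(C2*airyai(-6^(1/3)*x/2) + C3*airybi(-6^(1/3)*x/2), x)


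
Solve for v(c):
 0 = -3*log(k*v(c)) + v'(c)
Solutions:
 li(k*v(c))/k = C1 + 3*c


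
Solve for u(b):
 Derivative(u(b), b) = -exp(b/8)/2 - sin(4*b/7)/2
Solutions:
 u(b) = C1 - 4*exp(b/8) + 7*cos(4*b/7)/8


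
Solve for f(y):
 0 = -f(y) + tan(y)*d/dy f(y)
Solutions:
 f(y) = C1*sin(y)


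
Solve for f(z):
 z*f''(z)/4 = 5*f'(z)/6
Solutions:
 f(z) = C1 + C2*z^(13/3)


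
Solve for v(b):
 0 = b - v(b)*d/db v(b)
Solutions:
 v(b) = -sqrt(C1 + b^2)
 v(b) = sqrt(C1 + b^2)


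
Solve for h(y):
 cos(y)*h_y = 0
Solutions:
 h(y) = C1


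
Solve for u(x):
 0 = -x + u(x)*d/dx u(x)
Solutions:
 u(x) = -sqrt(C1 + x^2)
 u(x) = sqrt(C1 + x^2)


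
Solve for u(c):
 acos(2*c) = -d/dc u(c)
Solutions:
 u(c) = C1 - c*acos(2*c) + sqrt(1 - 4*c^2)/2


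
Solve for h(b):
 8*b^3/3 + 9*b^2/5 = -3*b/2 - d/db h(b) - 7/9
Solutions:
 h(b) = C1 - 2*b^4/3 - 3*b^3/5 - 3*b^2/4 - 7*b/9


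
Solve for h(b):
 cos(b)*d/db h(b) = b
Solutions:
 h(b) = C1 + Integral(b/cos(b), b)


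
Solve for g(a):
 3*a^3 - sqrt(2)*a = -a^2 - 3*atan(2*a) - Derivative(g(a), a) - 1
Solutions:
 g(a) = C1 - 3*a^4/4 - a^3/3 + sqrt(2)*a^2/2 - 3*a*atan(2*a) - a + 3*log(4*a^2 + 1)/4


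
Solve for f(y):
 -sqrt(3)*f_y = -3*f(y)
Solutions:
 f(y) = C1*exp(sqrt(3)*y)


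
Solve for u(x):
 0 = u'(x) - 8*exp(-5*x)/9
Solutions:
 u(x) = C1 - 8*exp(-5*x)/45


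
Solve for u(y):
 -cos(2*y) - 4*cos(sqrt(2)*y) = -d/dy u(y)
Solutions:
 u(y) = C1 + sin(2*y)/2 + 2*sqrt(2)*sin(sqrt(2)*y)


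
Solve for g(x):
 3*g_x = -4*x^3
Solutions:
 g(x) = C1 - x^4/3


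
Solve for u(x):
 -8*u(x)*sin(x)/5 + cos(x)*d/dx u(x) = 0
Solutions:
 u(x) = C1/cos(x)^(8/5)


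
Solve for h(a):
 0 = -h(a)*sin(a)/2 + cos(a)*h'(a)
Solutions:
 h(a) = C1/sqrt(cos(a))


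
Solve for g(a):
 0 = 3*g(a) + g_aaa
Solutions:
 g(a) = C3*exp(-3^(1/3)*a) + (C1*sin(3^(5/6)*a/2) + C2*cos(3^(5/6)*a/2))*exp(3^(1/3)*a/2)


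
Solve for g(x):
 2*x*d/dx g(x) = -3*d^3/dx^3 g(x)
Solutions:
 g(x) = C1 + Integral(C2*airyai(-2^(1/3)*3^(2/3)*x/3) + C3*airybi(-2^(1/3)*3^(2/3)*x/3), x)


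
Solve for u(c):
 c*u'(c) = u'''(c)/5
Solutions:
 u(c) = C1 + Integral(C2*airyai(5^(1/3)*c) + C3*airybi(5^(1/3)*c), c)


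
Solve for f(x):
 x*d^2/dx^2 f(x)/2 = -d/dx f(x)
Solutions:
 f(x) = C1 + C2/x


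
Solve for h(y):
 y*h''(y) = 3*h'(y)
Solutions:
 h(y) = C1 + C2*y^4


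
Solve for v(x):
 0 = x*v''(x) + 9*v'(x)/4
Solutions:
 v(x) = C1 + C2/x^(5/4)


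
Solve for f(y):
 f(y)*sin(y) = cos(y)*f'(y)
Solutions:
 f(y) = C1/cos(y)


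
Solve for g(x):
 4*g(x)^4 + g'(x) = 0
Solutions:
 g(x) = (-3^(2/3) - 3*3^(1/6)*I)*(1/(C1 + 4*x))^(1/3)/6
 g(x) = (-3^(2/3) + 3*3^(1/6)*I)*(1/(C1 + 4*x))^(1/3)/6
 g(x) = (1/(C1 + 12*x))^(1/3)


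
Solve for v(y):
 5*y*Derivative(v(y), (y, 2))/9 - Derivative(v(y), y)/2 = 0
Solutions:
 v(y) = C1 + C2*y^(19/10)


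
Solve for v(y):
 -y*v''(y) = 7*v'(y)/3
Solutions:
 v(y) = C1 + C2/y^(4/3)


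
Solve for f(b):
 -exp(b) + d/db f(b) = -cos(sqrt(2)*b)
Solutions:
 f(b) = C1 + exp(b) - sqrt(2)*sin(sqrt(2)*b)/2


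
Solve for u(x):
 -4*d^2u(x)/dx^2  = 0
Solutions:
 u(x) = C1 + C2*x


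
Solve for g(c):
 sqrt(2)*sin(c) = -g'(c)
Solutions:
 g(c) = C1 + sqrt(2)*cos(c)


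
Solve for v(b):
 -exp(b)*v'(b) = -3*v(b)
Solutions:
 v(b) = C1*exp(-3*exp(-b))


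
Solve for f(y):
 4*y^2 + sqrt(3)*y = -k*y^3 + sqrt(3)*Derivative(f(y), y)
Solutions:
 f(y) = C1 + sqrt(3)*k*y^4/12 + 4*sqrt(3)*y^3/9 + y^2/2


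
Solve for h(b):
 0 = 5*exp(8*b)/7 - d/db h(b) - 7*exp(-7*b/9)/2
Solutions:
 h(b) = C1 + 5*exp(8*b)/56 + 9*exp(-7*b/9)/2


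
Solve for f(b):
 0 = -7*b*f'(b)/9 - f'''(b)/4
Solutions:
 f(b) = C1 + Integral(C2*airyai(-84^(1/3)*b/3) + C3*airybi(-84^(1/3)*b/3), b)


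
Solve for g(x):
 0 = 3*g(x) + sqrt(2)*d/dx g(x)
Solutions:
 g(x) = C1*exp(-3*sqrt(2)*x/2)


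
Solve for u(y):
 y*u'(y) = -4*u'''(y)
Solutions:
 u(y) = C1 + Integral(C2*airyai(-2^(1/3)*y/2) + C3*airybi(-2^(1/3)*y/2), y)


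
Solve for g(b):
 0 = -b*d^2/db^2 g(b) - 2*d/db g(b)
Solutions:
 g(b) = C1 + C2/b


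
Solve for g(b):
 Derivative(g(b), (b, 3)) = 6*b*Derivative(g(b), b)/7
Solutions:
 g(b) = C1 + Integral(C2*airyai(6^(1/3)*7^(2/3)*b/7) + C3*airybi(6^(1/3)*7^(2/3)*b/7), b)


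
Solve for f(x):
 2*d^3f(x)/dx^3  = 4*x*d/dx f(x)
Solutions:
 f(x) = C1 + Integral(C2*airyai(2^(1/3)*x) + C3*airybi(2^(1/3)*x), x)


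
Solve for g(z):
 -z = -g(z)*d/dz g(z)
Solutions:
 g(z) = -sqrt(C1 + z^2)
 g(z) = sqrt(C1 + z^2)


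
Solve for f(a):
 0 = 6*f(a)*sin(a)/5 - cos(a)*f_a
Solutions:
 f(a) = C1/cos(a)^(6/5)


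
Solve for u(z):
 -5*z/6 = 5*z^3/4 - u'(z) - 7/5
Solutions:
 u(z) = C1 + 5*z^4/16 + 5*z^2/12 - 7*z/5


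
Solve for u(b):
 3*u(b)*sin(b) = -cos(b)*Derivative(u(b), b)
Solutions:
 u(b) = C1*cos(b)^3


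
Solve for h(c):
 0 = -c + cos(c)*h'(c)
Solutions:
 h(c) = C1 + Integral(c/cos(c), c)


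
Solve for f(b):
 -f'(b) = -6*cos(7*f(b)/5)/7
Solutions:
 -6*b/7 - 5*log(sin(7*f(b)/5) - 1)/14 + 5*log(sin(7*f(b)/5) + 1)/14 = C1


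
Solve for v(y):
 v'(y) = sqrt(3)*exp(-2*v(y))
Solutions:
 v(y) = log(-sqrt(C1 + 2*sqrt(3)*y))
 v(y) = log(C1 + 2*sqrt(3)*y)/2


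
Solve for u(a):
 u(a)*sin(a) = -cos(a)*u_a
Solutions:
 u(a) = C1*cos(a)


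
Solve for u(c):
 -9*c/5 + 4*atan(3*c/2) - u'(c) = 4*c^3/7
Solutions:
 u(c) = C1 - c^4/7 - 9*c^2/10 + 4*c*atan(3*c/2) - 4*log(9*c^2 + 4)/3


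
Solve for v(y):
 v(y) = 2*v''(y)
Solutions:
 v(y) = C1*exp(-sqrt(2)*y/2) + C2*exp(sqrt(2)*y/2)


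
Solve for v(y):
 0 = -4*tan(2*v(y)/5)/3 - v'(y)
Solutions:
 v(y) = -5*asin(C1*exp(-8*y/15))/2 + 5*pi/2
 v(y) = 5*asin(C1*exp(-8*y/15))/2


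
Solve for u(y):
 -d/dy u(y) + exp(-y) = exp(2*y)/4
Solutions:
 u(y) = C1 - exp(2*y)/8 - exp(-y)


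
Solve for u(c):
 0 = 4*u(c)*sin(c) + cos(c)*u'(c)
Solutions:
 u(c) = C1*cos(c)^4


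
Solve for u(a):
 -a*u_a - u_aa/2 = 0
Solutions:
 u(a) = C1 + C2*erf(a)


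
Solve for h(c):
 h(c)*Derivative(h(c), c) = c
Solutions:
 h(c) = -sqrt(C1 + c^2)
 h(c) = sqrt(C1 + c^2)


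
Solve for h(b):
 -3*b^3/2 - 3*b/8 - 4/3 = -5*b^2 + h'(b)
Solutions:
 h(b) = C1 - 3*b^4/8 + 5*b^3/3 - 3*b^2/16 - 4*b/3


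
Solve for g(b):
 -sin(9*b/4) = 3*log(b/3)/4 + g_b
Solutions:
 g(b) = C1 - 3*b*log(b)/4 + 3*b/4 + 3*b*log(3)/4 + 4*cos(9*b/4)/9


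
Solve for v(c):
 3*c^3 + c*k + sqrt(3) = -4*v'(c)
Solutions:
 v(c) = C1 - 3*c^4/16 - c^2*k/8 - sqrt(3)*c/4


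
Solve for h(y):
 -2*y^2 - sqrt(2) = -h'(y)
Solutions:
 h(y) = C1 + 2*y^3/3 + sqrt(2)*y


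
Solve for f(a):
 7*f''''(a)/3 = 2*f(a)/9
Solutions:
 f(a) = C1*exp(-2^(1/4)*21^(3/4)*a/21) + C2*exp(2^(1/4)*21^(3/4)*a/21) + C3*sin(2^(1/4)*21^(3/4)*a/21) + C4*cos(2^(1/4)*21^(3/4)*a/21)


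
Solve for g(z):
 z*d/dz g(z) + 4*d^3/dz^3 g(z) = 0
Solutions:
 g(z) = C1 + Integral(C2*airyai(-2^(1/3)*z/2) + C3*airybi(-2^(1/3)*z/2), z)


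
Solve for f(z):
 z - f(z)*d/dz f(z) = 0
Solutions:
 f(z) = -sqrt(C1 + z^2)
 f(z) = sqrt(C1 + z^2)


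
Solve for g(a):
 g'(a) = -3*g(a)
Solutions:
 g(a) = C1*exp(-3*a)


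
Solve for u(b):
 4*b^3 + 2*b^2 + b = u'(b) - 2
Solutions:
 u(b) = C1 + b^4 + 2*b^3/3 + b^2/2 + 2*b


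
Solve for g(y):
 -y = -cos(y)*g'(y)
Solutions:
 g(y) = C1 + Integral(y/cos(y), y)


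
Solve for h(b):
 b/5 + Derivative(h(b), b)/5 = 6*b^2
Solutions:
 h(b) = C1 + 10*b^3 - b^2/2


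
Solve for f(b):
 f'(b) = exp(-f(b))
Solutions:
 f(b) = log(C1 + b)


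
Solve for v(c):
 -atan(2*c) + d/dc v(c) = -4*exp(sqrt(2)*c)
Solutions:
 v(c) = C1 + c*atan(2*c) - 2*sqrt(2)*exp(sqrt(2)*c) - log(4*c^2 + 1)/4


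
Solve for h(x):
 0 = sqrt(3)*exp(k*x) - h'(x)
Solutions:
 h(x) = C1 + sqrt(3)*exp(k*x)/k


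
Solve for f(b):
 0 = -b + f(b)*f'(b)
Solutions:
 f(b) = -sqrt(C1 + b^2)
 f(b) = sqrt(C1 + b^2)


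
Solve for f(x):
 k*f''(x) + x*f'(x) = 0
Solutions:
 f(x) = C1 + C2*sqrt(k)*erf(sqrt(2)*x*sqrt(1/k)/2)


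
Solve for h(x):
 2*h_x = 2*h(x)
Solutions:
 h(x) = C1*exp(x)


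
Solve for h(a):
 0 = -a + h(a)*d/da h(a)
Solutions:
 h(a) = -sqrt(C1 + a^2)
 h(a) = sqrt(C1 + a^2)


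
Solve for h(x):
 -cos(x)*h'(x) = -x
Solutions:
 h(x) = C1 + Integral(x/cos(x), x)


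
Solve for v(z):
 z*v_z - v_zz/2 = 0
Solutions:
 v(z) = C1 + C2*erfi(z)


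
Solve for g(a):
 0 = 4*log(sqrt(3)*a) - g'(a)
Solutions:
 g(a) = C1 + 4*a*log(a) - 4*a + a*log(9)


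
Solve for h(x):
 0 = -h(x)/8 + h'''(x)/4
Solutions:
 h(x) = C3*exp(2^(2/3)*x/2) + (C1*sin(2^(2/3)*sqrt(3)*x/4) + C2*cos(2^(2/3)*sqrt(3)*x/4))*exp(-2^(2/3)*x/4)


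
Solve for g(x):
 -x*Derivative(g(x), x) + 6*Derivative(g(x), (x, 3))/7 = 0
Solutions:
 g(x) = C1 + Integral(C2*airyai(6^(2/3)*7^(1/3)*x/6) + C3*airybi(6^(2/3)*7^(1/3)*x/6), x)


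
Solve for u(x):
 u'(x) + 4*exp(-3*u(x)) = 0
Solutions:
 u(x) = log(C1 - 12*x)/3
 u(x) = log((-3^(1/3) - 3^(5/6)*I)*(C1 - 4*x)^(1/3)/2)
 u(x) = log((-3^(1/3) + 3^(5/6)*I)*(C1 - 4*x)^(1/3)/2)


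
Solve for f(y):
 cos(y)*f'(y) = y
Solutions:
 f(y) = C1 + Integral(y/cos(y), y)


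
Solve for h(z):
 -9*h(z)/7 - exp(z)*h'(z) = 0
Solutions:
 h(z) = C1*exp(9*exp(-z)/7)


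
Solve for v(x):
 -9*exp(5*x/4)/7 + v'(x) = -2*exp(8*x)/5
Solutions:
 v(x) = C1 + 36*exp(5*x/4)/35 - exp(8*x)/20


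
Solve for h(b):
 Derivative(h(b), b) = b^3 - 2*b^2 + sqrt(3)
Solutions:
 h(b) = C1 + b^4/4 - 2*b^3/3 + sqrt(3)*b


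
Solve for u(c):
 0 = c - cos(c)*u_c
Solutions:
 u(c) = C1 + Integral(c/cos(c), c)


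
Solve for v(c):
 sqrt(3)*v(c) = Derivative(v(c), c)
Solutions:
 v(c) = C1*exp(sqrt(3)*c)


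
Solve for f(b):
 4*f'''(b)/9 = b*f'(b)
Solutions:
 f(b) = C1 + Integral(C2*airyai(2^(1/3)*3^(2/3)*b/2) + C3*airybi(2^(1/3)*3^(2/3)*b/2), b)


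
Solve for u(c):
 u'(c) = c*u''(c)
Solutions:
 u(c) = C1 + C2*c^2


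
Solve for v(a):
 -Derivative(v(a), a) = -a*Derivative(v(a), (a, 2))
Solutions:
 v(a) = C1 + C2*a^2


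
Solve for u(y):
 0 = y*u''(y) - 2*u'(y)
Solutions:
 u(y) = C1 + C2*y^3


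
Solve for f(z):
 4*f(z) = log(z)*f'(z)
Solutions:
 f(z) = C1*exp(4*li(z))


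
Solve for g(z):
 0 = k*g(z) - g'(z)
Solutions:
 g(z) = C1*exp(k*z)


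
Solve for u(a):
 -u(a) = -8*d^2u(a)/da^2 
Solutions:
 u(a) = C1*exp(-sqrt(2)*a/4) + C2*exp(sqrt(2)*a/4)


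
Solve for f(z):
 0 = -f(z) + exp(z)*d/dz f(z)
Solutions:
 f(z) = C1*exp(-exp(-z))


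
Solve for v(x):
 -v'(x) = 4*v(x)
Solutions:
 v(x) = C1*exp(-4*x)


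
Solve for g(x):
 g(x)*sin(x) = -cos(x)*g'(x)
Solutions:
 g(x) = C1*cos(x)


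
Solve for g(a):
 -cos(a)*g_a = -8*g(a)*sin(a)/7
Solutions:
 g(a) = C1/cos(a)^(8/7)


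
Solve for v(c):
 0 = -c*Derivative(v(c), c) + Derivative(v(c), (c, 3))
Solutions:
 v(c) = C1 + Integral(C2*airyai(c) + C3*airybi(c), c)


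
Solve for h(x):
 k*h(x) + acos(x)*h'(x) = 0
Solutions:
 h(x) = C1*exp(-k*Integral(1/acos(x), x))


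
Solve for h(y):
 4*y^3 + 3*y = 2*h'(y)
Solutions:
 h(y) = C1 + y^4/2 + 3*y^2/4


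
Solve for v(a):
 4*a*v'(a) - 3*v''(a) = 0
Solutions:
 v(a) = C1 + C2*erfi(sqrt(6)*a/3)


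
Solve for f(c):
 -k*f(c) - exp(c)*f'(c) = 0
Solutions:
 f(c) = C1*exp(k*exp(-c))


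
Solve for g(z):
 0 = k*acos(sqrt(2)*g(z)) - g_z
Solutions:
 Integral(1/acos(sqrt(2)*_y), (_y, g(z))) = C1 + k*z


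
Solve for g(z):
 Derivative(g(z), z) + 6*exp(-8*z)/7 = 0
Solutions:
 g(z) = C1 + 3*exp(-8*z)/28


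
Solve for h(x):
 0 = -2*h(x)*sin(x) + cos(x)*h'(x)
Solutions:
 h(x) = C1/cos(x)^2


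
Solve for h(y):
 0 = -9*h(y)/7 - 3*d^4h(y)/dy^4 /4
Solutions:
 h(y) = (C1*sin(3^(1/4)*7^(3/4)*y/7) + C2*cos(3^(1/4)*7^(3/4)*y/7))*exp(-3^(1/4)*7^(3/4)*y/7) + (C3*sin(3^(1/4)*7^(3/4)*y/7) + C4*cos(3^(1/4)*7^(3/4)*y/7))*exp(3^(1/4)*7^(3/4)*y/7)


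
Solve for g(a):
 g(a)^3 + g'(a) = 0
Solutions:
 g(a) = -sqrt(2)*sqrt(-1/(C1 - a))/2
 g(a) = sqrt(2)*sqrt(-1/(C1 - a))/2


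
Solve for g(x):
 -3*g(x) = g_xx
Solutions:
 g(x) = C1*sin(sqrt(3)*x) + C2*cos(sqrt(3)*x)


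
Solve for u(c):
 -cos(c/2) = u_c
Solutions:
 u(c) = C1 - 2*sin(c/2)


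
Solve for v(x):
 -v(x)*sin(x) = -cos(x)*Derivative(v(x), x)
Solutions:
 v(x) = C1/cos(x)


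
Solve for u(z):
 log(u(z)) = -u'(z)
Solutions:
 li(u(z)) = C1 - z


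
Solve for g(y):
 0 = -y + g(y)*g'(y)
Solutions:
 g(y) = -sqrt(C1 + y^2)
 g(y) = sqrt(C1 + y^2)


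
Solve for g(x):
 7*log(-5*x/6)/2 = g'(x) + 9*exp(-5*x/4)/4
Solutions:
 g(x) = C1 + 7*x*log(-x)/2 + 7*x*(-log(6) - 1 + log(5))/2 + 9*exp(-5*x/4)/5


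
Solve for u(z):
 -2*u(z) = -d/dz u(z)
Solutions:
 u(z) = C1*exp(2*z)


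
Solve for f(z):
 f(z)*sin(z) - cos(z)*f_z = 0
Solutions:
 f(z) = C1/cos(z)


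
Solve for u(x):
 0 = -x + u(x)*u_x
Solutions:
 u(x) = -sqrt(C1 + x^2)
 u(x) = sqrt(C1 + x^2)


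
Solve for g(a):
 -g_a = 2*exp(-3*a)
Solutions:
 g(a) = C1 + 2*exp(-3*a)/3


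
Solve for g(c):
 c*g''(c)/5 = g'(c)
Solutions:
 g(c) = C1 + C2*c^6


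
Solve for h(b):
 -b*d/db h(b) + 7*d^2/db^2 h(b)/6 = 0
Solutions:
 h(b) = C1 + C2*erfi(sqrt(21)*b/7)


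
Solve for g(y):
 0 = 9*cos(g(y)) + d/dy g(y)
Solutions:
 g(y) = pi - asin((C1 + exp(18*y))/(C1 - exp(18*y)))
 g(y) = asin((C1 + exp(18*y))/(C1 - exp(18*y)))


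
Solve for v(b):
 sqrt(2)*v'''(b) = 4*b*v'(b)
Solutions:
 v(b) = C1 + Integral(C2*airyai(sqrt(2)*b) + C3*airybi(sqrt(2)*b), b)


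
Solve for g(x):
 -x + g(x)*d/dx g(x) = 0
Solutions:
 g(x) = -sqrt(C1 + x^2)
 g(x) = sqrt(C1 + x^2)


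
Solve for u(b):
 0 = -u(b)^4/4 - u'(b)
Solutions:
 u(b) = 2^(2/3)*(1/(C1 + 3*b))^(1/3)
 u(b) = (-6^(2/3) - 3*2^(2/3)*3^(1/6)*I)*(1/(C1 + b))^(1/3)/6
 u(b) = (-6^(2/3) + 3*2^(2/3)*3^(1/6)*I)*(1/(C1 + b))^(1/3)/6


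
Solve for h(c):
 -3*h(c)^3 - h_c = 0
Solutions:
 h(c) = -sqrt(2)*sqrt(-1/(C1 - 3*c))/2
 h(c) = sqrt(2)*sqrt(-1/(C1 - 3*c))/2


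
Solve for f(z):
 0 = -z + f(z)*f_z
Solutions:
 f(z) = -sqrt(C1 + z^2)
 f(z) = sqrt(C1 + z^2)


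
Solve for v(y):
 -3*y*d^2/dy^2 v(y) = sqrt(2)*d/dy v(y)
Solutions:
 v(y) = C1 + C2*y^(1 - sqrt(2)/3)


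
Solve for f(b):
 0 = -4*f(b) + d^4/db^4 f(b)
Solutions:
 f(b) = C1*exp(-sqrt(2)*b) + C2*exp(sqrt(2)*b) + C3*sin(sqrt(2)*b) + C4*cos(sqrt(2)*b)


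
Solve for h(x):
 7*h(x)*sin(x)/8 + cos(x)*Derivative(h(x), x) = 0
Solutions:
 h(x) = C1*cos(x)^(7/8)


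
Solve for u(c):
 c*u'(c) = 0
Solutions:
 u(c) = C1


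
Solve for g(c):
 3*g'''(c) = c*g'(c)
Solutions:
 g(c) = C1 + Integral(C2*airyai(3^(2/3)*c/3) + C3*airybi(3^(2/3)*c/3), c)


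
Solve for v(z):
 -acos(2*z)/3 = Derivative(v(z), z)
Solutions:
 v(z) = C1 - z*acos(2*z)/3 + sqrt(1 - 4*z^2)/6


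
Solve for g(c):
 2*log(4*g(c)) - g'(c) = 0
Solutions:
 -Integral(1/(log(_y) + 2*log(2)), (_y, g(c)))/2 = C1 - c


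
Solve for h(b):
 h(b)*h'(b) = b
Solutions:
 h(b) = -sqrt(C1 + b^2)
 h(b) = sqrt(C1 + b^2)


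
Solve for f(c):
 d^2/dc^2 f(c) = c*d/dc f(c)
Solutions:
 f(c) = C1 + C2*erfi(sqrt(2)*c/2)


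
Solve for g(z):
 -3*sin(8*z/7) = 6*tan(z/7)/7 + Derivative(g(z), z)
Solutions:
 g(z) = C1 + 6*log(cos(z/7)) + 21*cos(8*z/7)/8


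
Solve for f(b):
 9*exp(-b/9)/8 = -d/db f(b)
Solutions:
 f(b) = C1 + 81*exp(-b/9)/8


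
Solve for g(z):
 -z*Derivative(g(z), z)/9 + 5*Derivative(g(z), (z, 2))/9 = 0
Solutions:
 g(z) = C1 + C2*erfi(sqrt(10)*z/10)


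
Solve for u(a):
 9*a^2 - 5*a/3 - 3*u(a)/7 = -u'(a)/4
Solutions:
 u(a) = C1*exp(12*a/7) + 21*a^2 + 371*a/18 + 2597/216


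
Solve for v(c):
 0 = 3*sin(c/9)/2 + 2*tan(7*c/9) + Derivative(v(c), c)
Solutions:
 v(c) = C1 + 18*log(cos(7*c/9))/7 + 27*cos(c/9)/2


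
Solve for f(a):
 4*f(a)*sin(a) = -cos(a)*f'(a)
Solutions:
 f(a) = C1*cos(a)^4


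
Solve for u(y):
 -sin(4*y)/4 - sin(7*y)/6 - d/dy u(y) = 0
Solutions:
 u(y) = C1 + cos(4*y)/16 + cos(7*y)/42


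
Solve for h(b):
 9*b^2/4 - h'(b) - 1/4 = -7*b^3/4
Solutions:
 h(b) = C1 + 7*b^4/16 + 3*b^3/4 - b/4


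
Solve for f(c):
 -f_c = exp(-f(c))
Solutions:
 f(c) = log(C1 - c)


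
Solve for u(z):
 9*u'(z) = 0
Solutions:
 u(z) = C1


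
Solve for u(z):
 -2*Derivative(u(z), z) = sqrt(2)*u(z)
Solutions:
 u(z) = C1*exp(-sqrt(2)*z/2)


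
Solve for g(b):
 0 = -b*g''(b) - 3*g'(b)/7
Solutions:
 g(b) = C1 + C2*b^(4/7)


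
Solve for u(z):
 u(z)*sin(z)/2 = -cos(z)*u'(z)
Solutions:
 u(z) = C1*sqrt(cos(z))


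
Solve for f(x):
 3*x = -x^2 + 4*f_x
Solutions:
 f(x) = C1 + x^3/12 + 3*x^2/8


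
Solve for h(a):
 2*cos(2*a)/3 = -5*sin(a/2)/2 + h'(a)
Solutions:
 h(a) = C1 + sin(2*a)/3 - 5*cos(a/2)


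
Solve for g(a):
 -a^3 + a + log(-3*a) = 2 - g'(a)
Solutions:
 g(a) = C1 + a^4/4 - a^2/2 - a*log(-a) + a*(3 - log(3))


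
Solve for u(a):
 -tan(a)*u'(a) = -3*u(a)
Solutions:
 u(a) = C1*sin(a)^3


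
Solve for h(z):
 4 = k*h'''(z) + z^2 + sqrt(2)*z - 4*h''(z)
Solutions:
 h(z) = C1 + C2*z + C3*exp(4*z/k) + z^4/48 + z^3*(k + 2*sqrt(2))/48 + z^2*(k^2 + 2*sqrt(2)*k - 32)/64


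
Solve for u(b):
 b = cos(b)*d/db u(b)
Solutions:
 u(b) = C1 + Integral(b/cos(b), b)


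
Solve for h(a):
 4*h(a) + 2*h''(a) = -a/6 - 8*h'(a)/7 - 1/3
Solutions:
 h(a) = -a/24 + (C1*sin(sqrt(94)*a/7) + C2*cos(sqrt(94)*a/7))*exp(-2*a/7) - 1/14


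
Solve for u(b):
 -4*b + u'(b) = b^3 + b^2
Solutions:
 u(b) = C1 + b^4/4 + b^3/3 + 2*b^2


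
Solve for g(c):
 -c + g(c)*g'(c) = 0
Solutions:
 g(c) = -sqrt(C1 + c^2)
 g(c) = sqrt(C1 + c^2)


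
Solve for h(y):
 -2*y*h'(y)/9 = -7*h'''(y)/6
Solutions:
 h(y) = C1 + Integral(C2*airyai(42^(2/3)*y/21) + C3*airybi(42^(2/3)*y/21), y)


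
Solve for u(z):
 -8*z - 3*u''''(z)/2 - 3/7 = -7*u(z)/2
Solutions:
 u(z) = C1*exp(-3^(3/4)*7^(1/4)*z/3) + C2*exp(3^(3/4)*7^(1/4)*z/3) + C3*sin(3^(3/4)*7^(1/4)*z/3) + C4*cos(3^(3/4)*7^(1/4)*z/3) + 16*z/7 + 6/49


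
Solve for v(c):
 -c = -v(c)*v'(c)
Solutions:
 v(c) = -sqrt(C1 + c^2)
 v(c) = sqrt(C1 + c^2)


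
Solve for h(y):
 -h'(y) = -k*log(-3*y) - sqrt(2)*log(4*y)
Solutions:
 h(y) = C1 + y*(k + sqrt(2))*log(y) + y*(-k + k*log(3) + I*pi*k - sqrt(2) + 2*sqrt(2)*log(2))


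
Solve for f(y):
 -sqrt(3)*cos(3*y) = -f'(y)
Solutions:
 f(y) = C1 + sqrt(3)*sin(3*y)/3


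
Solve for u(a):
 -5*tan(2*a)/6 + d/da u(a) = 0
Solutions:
 u(a) = C1 - 5*log(cos(2*a))/12


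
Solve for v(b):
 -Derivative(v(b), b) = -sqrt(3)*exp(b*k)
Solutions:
 v(b) = C1 + sqrt(3)*exp(b*k)/k


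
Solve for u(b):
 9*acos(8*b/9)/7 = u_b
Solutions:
 u(b) = C1 + 9*b*acos(8*b/9)/7 - 9*sqrt(81 - 64*b^2)/56


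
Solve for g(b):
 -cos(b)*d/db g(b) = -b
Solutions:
 g(b) = C1 + Integral(b/cos(b), b)


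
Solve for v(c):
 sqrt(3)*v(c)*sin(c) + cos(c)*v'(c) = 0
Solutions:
 v(c) = C1*cos(c)^(sqrt(3))


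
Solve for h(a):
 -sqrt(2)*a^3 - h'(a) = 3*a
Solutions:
 h(a) = C1 - sqrt(2)*a^4/4 - 3*a^2/2


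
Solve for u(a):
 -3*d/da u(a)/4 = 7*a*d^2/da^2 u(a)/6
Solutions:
 u(a) = C1 + C2*a^(5/14)


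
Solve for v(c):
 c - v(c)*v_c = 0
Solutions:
 v(c) = -sqrt(C1 + c^2)
 v(c) = sqrt(C1 + c^2)


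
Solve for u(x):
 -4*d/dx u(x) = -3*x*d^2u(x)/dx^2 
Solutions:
 u(x) = C1 + C2*x^(7/3)


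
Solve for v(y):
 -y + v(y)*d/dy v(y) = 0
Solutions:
 v(y) = -sqrt(C1 + y^2)
 v(y) = sqrt(C1 + y^2)


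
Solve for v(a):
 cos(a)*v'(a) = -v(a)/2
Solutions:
 v(a) = C1*(sin(a) - 1)^(1/4)/(sin(a) + 1)^(1/4)


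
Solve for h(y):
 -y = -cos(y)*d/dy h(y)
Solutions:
 h(y) = C1 + Integral(y/cos(y), y)


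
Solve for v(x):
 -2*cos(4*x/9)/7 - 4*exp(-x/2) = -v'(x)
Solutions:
 v(x) = C1 + 9*sin(4*x/9)/14 - 8*exp(-x/2)


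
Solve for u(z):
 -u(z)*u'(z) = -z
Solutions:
 u(z) = -sqrt(C1 + z^2)
 u(z) = sqrt(C1 + z^2)


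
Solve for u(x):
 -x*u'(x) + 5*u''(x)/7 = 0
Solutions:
 u(x) = C1 + C2*erfi(sqrt(70)*x/10)
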